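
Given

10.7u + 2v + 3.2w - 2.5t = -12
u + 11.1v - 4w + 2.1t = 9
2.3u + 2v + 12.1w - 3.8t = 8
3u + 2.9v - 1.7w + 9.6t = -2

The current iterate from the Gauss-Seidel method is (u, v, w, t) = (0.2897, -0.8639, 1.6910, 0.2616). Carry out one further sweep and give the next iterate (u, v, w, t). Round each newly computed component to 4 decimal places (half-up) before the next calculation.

One sweep:
  u = (-12 - (2)·-0.8639 - (3.2)·1.6910 - (-2.5)·0.2616) / (10.7) = -1.4046
  v = (9 - (1)·-1.4046 - (-4)·1.6910 - (2.1)·0.2616) / (11.1) = 1.4972
  w = (8 - (2.3)·-1.4046 - (2)·1.4972 - (-3.8)·0.2616) / (12.1) = 0.7628
  t = (-2 - (3)·-1.4046 - (2.9)·1.4972 - (-1.7)·0.7628) / (9.6) = -0.0866

(-1.4046, 1.4972, 0.7628, -0.0866)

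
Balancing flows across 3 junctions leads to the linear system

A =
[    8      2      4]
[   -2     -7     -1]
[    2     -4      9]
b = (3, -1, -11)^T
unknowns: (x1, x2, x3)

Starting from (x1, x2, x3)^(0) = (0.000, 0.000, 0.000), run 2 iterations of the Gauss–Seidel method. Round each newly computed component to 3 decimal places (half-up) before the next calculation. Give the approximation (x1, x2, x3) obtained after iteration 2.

Iteration 1:
  x1 = (3 - (2)·0.000 - (4)·0.000) / (8) = 0.375
  x2 = (-1 - (-2)·0.375 - (-1)·0.000) / (-7) = 0.036
  x3 = (-11 - (2)·0.375 - (-4)·0.036) / (9) = -1.290
Iteration 2:
  x1 = (3 - (2)·0.036 - (4)·-1.290) / (8) = 1.011
  x2 = (-1 - (-2)·1.011 - (-1)·-1.290) / (-7) = 0.038
  x3 = (-11 - (2)·1.011 - (-4)·0.038) / (9) = -1.430

(1.011, 0.038, -1.430)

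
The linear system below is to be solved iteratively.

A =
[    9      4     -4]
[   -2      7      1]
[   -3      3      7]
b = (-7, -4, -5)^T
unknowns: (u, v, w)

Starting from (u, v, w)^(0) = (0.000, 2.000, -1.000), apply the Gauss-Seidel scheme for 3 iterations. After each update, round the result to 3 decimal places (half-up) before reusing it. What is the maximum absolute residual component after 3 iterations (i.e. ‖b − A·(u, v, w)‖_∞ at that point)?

Iteration 1:
  u = (-7 - (4)·2.000 - (-4)·-1.000) / (9) = -2.111
  v = (-4 - (-2)·-2.111 - (1)·-1.000) / (7) = -1.032
  w = (-5 - (-3)·-2.111 - (3)·-1.032) / (7) = -1.177
Iteration 2:
  u = (-7 - (4)·-1.032 - (-4)·-1.177) / (9) = -0.842
  v = (-4 - (-2)·-0.842 - (1)·-1.177) / (7) = -0.644
  w = (-5 - (-3)·-0.842 - (3)·-0.644) / (7) = -0.799
Iteration 3:
  u = (-7 - (4)·-0.644 - (-4)·-0.799) / (9) = -0.847
  v = (-4 - (-2)·-0.847 - (1)·-0.799) / (7) = -0.699
  w = (-5 - (-3)·-0.847 - (3)·-0.699) / (7) = -0.778
Residual b − A·x = (0.307, -0.023, 0.002); ∞-norm = 0.307

0.307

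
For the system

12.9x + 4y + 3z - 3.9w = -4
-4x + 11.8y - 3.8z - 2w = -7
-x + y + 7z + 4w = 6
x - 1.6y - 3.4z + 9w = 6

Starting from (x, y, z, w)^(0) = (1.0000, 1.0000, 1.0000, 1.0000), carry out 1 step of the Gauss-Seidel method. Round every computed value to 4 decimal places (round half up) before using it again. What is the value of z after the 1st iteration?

Iteration 1:
  x = (-4 - (4)·1.0000 - (3)·1.0000 - (-3.9)·1.0000) / (12.9) = -0.5504
  y = (-7 - (-4)·-0.5504 - (-3.8)·1.0000 - (-2)·1.0000) / (11.8) = -0.2883
  z = (6 - (-1)·-0.5504 - (1)·-0.2883 - (4)·1.0000) / (7) = 0.2483
  w = (6 - (1)·-0.5504 - (-1.6)·-0.2883 - (-3.4)·0.2483) / (9) = 0.7704

0.2483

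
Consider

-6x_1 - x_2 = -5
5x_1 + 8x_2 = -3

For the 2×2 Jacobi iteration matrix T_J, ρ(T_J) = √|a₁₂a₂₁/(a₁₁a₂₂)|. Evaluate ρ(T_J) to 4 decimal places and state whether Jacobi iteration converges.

a₁₂a₂₁/(a₁₁a₂₂) = (-1)·(5) / ((-6)·(8)) = 0.104167
ρ = √|0.104167| = √0.104167 = 0.3227
ρ < 1, so Jacobi converges

0.3227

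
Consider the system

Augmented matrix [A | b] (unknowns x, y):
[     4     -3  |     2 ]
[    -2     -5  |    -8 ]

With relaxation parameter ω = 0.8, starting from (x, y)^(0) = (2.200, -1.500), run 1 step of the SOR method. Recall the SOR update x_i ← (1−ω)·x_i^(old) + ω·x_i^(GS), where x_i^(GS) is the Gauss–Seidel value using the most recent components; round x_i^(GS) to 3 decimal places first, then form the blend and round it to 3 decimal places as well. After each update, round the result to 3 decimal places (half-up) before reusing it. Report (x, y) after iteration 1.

(-0.060, 0.999)

Iteration 1:
  x: GS value = (2 - (-3)·-1.500) / (4) = -0.625;  x ← (1−ω)·2.200 + ω·-0.625 = -0.060
  y: GS value = (-8 - (-2)·-0.060) / (-5) = 1.624;  y ← (1−ω)·-1.500 + ω·1.624 = 0.999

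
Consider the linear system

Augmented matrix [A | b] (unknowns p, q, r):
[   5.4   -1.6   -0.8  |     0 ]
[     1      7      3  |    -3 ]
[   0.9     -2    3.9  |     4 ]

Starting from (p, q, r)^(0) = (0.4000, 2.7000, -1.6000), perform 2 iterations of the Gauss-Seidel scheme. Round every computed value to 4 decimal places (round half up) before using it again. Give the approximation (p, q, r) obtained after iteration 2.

(0.1985, -0.8796, 0.5288)

Iteration 1:
  p = (0 - (-1.6)·2.7000 - (-0.8)·-1.6000) / (5.4) = 0.5630
  q = (-3 - (1)·0.5630 - (3)·-1.6000) / (7) = 0.1767
  r = (4 - (0.9)·0.5630 - (-2)·0.1767) / (3.9) = 0.9863
Iteration 2:
  p = (0 - (-1.6)·0.1767 - (-0.8)·0.9863) / (5.4) = 0.1985
  q = (-3 - (1)·0.1985 - (3)·0.9863) / (7) = -0.8796
  r = (4 - (0.9)·0.1985 - (-2)·-0.8796) / (3.9) = 0.5288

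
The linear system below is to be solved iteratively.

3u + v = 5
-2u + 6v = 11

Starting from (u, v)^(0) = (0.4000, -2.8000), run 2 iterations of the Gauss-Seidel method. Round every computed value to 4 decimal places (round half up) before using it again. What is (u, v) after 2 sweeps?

Iteration 1:
  u = (5 - (1)·-2.8000) / (3) = 2.6000
  v = (11 - (-2)·2.6000) / (6) = 2.7000
Iteration 2:
  u = (5 - (1)·2.7000) / (3) = 0.7667
  v = (11 - (-2)·0.7667) / (6) = 2.0889

(0.7667, 2.0889)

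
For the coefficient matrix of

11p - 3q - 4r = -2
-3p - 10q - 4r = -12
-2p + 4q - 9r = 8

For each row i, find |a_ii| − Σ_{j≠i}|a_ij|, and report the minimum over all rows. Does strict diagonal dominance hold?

3

row 1: |11| − (3+4) = 4
row 2: |-10| − (3+4) = 3
row 3: |-9| − (2+4) = 3
minimum over rows = 3 → strictly diagonally dominant (convergence guaranteed)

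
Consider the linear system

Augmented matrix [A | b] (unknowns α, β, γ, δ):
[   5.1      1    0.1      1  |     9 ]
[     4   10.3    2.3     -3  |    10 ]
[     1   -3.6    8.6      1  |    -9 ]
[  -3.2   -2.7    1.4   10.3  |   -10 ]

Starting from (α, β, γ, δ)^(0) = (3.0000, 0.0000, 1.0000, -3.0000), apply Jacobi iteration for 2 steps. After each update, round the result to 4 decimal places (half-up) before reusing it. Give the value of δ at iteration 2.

Iteration 1:
  α = (9 - (1)·0.0000 - (0.1)·1.0000 - (1)·-3.0000) / (5.1) = 2.3333
  β = (10 - (4)·3.0000 - (2.3)·1.0000 - (-3)·-3.0000) / (10.3) = -1.2913
  γ = (-9 - (1)·3.0000 - (-3.6)·0.0000 - (1)·-3.0000) / (8.6) = -1.0465
  δ = (-10 - (-3.2)·3.0000 - (-2.7)·0.0000 - (1.4)·1.0000) / (10.3) = -0.1748
Iteration 2:
  α = (9 - (1)·-1.2913 - (0.1)·-1.0465 - (1)·-0.1748) / (5.1) = 2.0727
  β = (10 - (4)·2.3333 - (2.3)·-1.0465 - (-3)·-0.1748) / (10.3) = 0.2475
  γ = (-9 - (1)·2.3333 - (-3.6)·-1.2913 - (1)·-0.1748) / (8.6) = -1.8380
  δ = (-10 - (-3.2)·2.3333 - (-2.7)·-1.2913 - (1.4)·-1.0465) / (10.3) = -0.4422

-0.4422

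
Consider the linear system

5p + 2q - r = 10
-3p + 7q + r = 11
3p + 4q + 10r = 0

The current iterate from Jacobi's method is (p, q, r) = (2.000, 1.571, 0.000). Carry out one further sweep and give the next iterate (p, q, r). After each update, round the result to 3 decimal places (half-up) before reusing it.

(1.372, 2.429, -1.228)

One sweep:
  p = (10 - (2)·1.571 - (-1)·0.000) / (5) = 1.372
  q = (11 - (-3)·2.000 - (1)·0.000) / (7) = 2.429
  r = (0 - (3)·2.000 - (4)·1.571) / (10) = -1.228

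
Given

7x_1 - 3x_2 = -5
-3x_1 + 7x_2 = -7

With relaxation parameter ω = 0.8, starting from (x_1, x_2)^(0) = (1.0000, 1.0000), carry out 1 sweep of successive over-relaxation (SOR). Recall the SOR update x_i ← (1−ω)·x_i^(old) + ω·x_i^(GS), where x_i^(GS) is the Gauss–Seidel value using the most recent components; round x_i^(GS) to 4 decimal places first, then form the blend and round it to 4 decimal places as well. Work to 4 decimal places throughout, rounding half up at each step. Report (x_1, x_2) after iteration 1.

(-0.0286, -0.6098)

Iteration 1:
  x_1: GS value = (-5 - (-3)·1.0000) / (7) = -0.2857;  x_1 ← (1−ω)·1.0000 + ω·-0.2857 = -0.0286
  x_2: GS value = (-7 - (-3)·-0.0286) / (7) = -1.0123;  x_2 ← (1−ω)·1.0000 + ω·-1.0123 = -0.6098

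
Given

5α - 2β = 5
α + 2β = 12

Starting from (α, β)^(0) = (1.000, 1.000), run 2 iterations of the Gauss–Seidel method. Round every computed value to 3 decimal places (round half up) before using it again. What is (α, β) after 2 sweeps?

Iteration 1:
  α = (5 - (-2)·1.000) / (5) = 1.400
  β = (12 - (1)·1.400) / (2) = 5.300
Iteration 2:
  α = (5 - (-2)·5.300) / (5) = 3.120
  β = (12 - (1)·3.120) / (2) = 4.440

(3.120, 4.440)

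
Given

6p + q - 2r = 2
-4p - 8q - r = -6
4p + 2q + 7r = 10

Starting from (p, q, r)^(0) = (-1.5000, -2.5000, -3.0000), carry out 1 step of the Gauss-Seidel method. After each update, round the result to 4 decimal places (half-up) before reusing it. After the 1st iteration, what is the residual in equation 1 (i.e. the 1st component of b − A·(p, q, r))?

4.6786

Iteration 1:
  p = (2 - (1)·-2.5000 - (-2)·-3.0000) / (6) = -0.2500
  q = (-6 - (-4)·-0.2500 - (-1)·-3.0000) / (-8) = 1.2500
  r = (10 - (4)·-0.2500 - (2)·1.2500) / (7) = 1.2143
Residual b − A·x = (4.6786, 4.2143, -0.0001)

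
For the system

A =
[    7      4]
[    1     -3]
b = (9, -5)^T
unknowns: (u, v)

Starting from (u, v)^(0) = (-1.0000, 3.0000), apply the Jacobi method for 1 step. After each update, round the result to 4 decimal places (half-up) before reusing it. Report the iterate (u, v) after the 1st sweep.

(-0.4286, 1.3333)

Iteration 1:
  u = (9 - (4)·3.0000) / (7) = -0.4286
  v = (-5 - (1)·-1.0000) / (-3) = 1.3333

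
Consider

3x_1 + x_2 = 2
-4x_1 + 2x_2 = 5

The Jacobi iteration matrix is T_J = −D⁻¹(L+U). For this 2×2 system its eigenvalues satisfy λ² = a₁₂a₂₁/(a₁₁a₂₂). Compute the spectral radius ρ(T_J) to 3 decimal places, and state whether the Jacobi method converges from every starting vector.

0.816

a₁₂a₂₁/(a₁₁a₂₂) = (1)·(-4) / ((3)·(2)) = -0.666667
ρ = √|-0.666667| = √0.666667 = 0.816
ρ < 1, so Jacobi converges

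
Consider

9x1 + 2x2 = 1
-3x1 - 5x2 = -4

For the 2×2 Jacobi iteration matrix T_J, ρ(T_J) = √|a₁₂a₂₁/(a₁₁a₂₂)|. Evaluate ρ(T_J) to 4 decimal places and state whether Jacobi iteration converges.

0.3651

a₁₂a₂₁/(a₁₁a₂₂) = (2)·(-3) / ((9)·(-5)) = 0.133333
ρ = √|0.133333| = √0.133333 = 0.3651
ρ < 1, so Jacobi converges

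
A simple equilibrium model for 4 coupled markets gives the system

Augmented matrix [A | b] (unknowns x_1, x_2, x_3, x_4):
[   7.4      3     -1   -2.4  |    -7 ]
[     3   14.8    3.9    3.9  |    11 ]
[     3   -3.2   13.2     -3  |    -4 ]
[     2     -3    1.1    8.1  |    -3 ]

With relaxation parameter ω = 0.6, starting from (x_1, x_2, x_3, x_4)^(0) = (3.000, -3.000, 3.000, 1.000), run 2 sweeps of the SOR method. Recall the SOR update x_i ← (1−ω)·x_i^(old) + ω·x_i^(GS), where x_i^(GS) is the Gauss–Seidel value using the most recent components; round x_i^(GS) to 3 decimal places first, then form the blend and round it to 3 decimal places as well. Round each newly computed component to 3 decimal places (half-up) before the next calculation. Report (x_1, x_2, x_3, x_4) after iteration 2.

(0.500, -0.285, -0.090, -0.553)

Iteration 1:
  x_1: GS value = (-7 - (3)·-3.000 - (-1)·3.000 - (-2.4)·1.000) / (7.4) = 1.000;  x_1 ← (1−ω)·3.000 + ω·1.000 = 1.800
  x_2: GS value = (11 - (3)·1.800 - (3.9)·3.000 - (3.9)·1.000) / (14.8) = -0.676;  x_2 ← (1−ω)·-3.000 + ω·-0.676 = -1.606
  x_3: GS value = (-4 - (3)·1.800 - (-3.2)·-1.606 - (-3)·1.000) / (13.2) = -0.874;  x_3 ← (1−ω)·3.000 + ω·-0.874 = 0.676
  x_4: GS value = (-3 - (2)·1.800 - (-3)·-1.606 - (1.1)·0.676) / (8.1) = -1.501;  x_4 ← (1−ω)·1.000 + ω·-1.501 = -0.501
Iteration 2:
  x_1: GS value = (-7 - (3)·-1.606 - (-1)·0.676 - (-2.4)·-0.501) / (7.4) = -0.366;  x_1 ← (1−ω)·1.800 + ω·-0.366 = 0.500
  x_2: GS value = (11 - (3)·0.500 - (3.9)·0.676 - (3.9)·-0.501) / (14.8) = 0.596;  x_2 ← (1−ω)·-1.606 + ω·0.596 = -0.285
  x_3: GS value = (-4 - (3)·0.500 - (-3.2)·-0.285 - (-3)·-0.501) / (13.2) = -0.600;  x_3 ← (1−ω)·0.676 + ω·-0.600 = -0.090
  x_4: GS value = (-3 - (2)·0.500 - (-3)·-0.285 - (1.1)·-0.090) / (8.1) = -0.587;  x_4 ← (1−ω)·-0.501 + ω·-0.587 = -0.553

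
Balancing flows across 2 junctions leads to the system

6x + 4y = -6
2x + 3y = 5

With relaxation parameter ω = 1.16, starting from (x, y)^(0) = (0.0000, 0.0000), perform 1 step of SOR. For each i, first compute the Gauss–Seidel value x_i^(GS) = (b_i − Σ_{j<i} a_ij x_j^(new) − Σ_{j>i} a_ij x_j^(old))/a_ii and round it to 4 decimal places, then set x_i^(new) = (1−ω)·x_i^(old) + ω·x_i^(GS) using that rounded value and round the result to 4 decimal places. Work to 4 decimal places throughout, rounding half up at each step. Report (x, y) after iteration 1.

Iteration 1:
  x: GS value = (-6 - (4)·0.0000) / (6) = -1.0000;  x ← (1−ω)·0.0000 + ω·-1.0000 = -1.1600
  y: GS value = (5 - (2)·-1.1600) / (3) = 2.4400;  y ← (1−ω)·0.0000 + ω·2.4400 = 2.8304

(-1.1600, 2.8304)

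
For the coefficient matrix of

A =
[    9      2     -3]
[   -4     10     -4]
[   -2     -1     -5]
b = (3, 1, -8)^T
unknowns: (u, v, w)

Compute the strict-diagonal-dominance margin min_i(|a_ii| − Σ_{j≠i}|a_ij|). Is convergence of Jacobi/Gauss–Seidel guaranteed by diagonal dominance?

2

row 1: |9| − (2+3) = 4
row 2: |10| − (4+4) = 2
row 3: |-5| − (2+1) = 2
minimum over rows = 2 → strictly diagonally dominant (convergence guaranteed)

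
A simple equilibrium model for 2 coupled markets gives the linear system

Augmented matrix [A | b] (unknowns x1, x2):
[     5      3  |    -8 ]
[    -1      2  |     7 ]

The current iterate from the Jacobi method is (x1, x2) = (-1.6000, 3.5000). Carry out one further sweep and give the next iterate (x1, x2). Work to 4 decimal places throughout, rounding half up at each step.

One sweep:
  x1 = (-8 - (3)·3.5000) / (5) = -3.7000
  x2 = (7 - (-1)·-1.6000) / (2) = 2.7000

(-3.7000, 2.7000)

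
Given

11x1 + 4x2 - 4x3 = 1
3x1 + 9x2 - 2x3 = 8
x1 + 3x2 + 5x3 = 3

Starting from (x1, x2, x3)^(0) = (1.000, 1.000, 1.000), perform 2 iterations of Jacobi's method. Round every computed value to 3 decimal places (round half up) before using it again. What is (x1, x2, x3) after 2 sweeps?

Iteration 1:
  x1 = (1 - (4)·1.000 - (-4)·1.000) / (11) = 0.091
  x2 = (8 - (3)·1.000 - (-2)·1.000) / (9) = 0.778
  x3 = (3 - (1)·1.000 - (3)·1.000) / (5) = -0.200
Iteration 2:
  x1 = (1 - (4)·0.778 - (-4)·-0.200) / (11) = -0.265
  x2 = (8 - (3)·0.091 - (-2)·-0.200) / (9) = 0.814
  x3 = (3 - (1)·0.091 - (3)·0.778) / (5) = 0.115

(-0.265, 0.814, 0.115)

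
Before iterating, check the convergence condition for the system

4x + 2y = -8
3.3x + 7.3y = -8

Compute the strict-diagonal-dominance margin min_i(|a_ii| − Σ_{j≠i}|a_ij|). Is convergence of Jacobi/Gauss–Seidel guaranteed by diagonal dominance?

2

row 1: |4| − (2) = 2
row 2: |7.3| − (3.3) = 4
minimum over rows = 2 → strictly diagonally dominant (convergence guaranteed)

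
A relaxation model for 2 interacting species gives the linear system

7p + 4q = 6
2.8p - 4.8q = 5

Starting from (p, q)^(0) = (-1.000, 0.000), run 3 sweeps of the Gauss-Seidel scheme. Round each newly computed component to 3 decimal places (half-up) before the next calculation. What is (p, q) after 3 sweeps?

Iteration 1:
  p = (6 - (4)·0.000) / (7) = 0.857
  q = (5 - (2.8)·0.857) / (-4.8) = -0.542
Iteration 2:
  p = (6 - (4)·-0.542) / (7) = 1.167
  q = (5 - (2.8)·1.167) / (-4.8) = -0.361
Iteration 3:
  p = (6 - (4)·-0.361) / (7) = 1.063
  q = (5 - (2.8)·1.063) / (-4.8) = -0.422

(1.063, -0.422)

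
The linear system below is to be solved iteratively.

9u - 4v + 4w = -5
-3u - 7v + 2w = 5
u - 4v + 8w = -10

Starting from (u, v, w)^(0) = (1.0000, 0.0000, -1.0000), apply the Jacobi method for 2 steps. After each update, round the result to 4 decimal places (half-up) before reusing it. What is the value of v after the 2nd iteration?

-1.0595

Iteration 1:
  u = (-5 - (-4)·0.0000 - (4)·-1.0000) / (9) = -0.1111
  v = (5 - (-3)·1.0000 - (2)·-1.0000) / (-7) = -1.4286
  w = (-10 - (1)·1.0000 - (-4)·0.0000) / (8) = -1.3750
Iteration 2:
  u = (-5 - (-4)·-1.4286 - (4)·-1.3750) / (9) = -0.5794
  v = (5 - (-3)·-0.1111 - (2)·-1.3750) / (-7) = -1.0595
  w = (-10 - (1)·-0.1111 - (-4)·-1.4286) / (8) = -1.9504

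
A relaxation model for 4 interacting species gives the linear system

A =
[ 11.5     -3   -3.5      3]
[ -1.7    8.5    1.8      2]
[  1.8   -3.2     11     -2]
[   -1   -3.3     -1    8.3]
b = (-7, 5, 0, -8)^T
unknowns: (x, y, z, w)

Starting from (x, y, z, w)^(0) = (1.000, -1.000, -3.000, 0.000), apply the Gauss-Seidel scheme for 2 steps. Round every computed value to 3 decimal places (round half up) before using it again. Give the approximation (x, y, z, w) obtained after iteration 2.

(-0.017, 0.650, 0.052, -0.701)

Iteration 1:
  x = (-7 - (-3)·-1.000 - (-3.5)·-3.000 - (3)·0.000) / (11.5) = -1.783
  y = (5 - (-1.7)·-1.783 - (1.8)·-3.000 - (2)·0.000) / (8.5) = 0.867
  z = (0 - (1.8)·-1.783 - (-3.2)·0.867 - (-2)·0.000) / (11) = 0.544
  w = (-8 - (-1)·-1.783 - (-3.3)·0.867 - (-1)·0.544) / (8.3) = -0.768
Iteration 2:
  x = (-7 - (-3)·0.867 - (-3.5)·0.544 - (3)·-0.768) / (11.5) = -0.017
  y = (5 - (-1.7)·-0.017 - (1.8)·0.544 - (2)·-0.768) / (8.5) = 0.650
  z = (0 - (1.8)·-0.017 - (-3.2)·0.650 - (-2)·-0.768) / (11) = 0.052
  w = (-8 - (-1)·-0.017 - (-3.3)·0.650 - (-1)·0.052) / (8.3) = -0.701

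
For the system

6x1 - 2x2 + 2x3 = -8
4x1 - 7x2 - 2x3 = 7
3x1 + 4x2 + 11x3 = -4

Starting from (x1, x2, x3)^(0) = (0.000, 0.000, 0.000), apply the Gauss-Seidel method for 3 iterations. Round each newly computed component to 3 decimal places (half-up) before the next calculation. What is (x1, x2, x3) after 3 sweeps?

(-2.498, -2.739, 1.314)

Iteration 1:
  x1 = (-8 - (-2)·0.000 - (2)·0.000) / (6) = -1.333
  x2 = (7 - (4)·-1.333 - (-2)·0.000) / (-7) = -1.762
  x3 = (-4 - (3)·-1.333 - (4)·-1.762) / (11) = 0.641
Iteration 2:
  x1 = (-8 - (-2)·-1.762 - (2)·0.641) / (6) = -2.134
  x2 = (7 - (4)·-2.134 - (-2)·0.641) / (-7) = -2.403
  x3 = (-4 - (3)·-2.134 - (4)·-2.403) / (11) = 1.092
Iteration 3:
  x1 = (-8 - (-2)·-2.403 - (2)·1.092) / (6) = -2.498
  x2 = (7 - (4)·-2.498 - (-2)·1.092) / (-7) = -2.739
  x3 = (-4 - (3)·-2.498 - (4)·-2.739) / (11) = 1.314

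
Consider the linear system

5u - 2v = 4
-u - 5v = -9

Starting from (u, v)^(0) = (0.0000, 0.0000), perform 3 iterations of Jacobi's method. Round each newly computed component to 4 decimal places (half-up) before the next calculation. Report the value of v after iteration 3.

1.4960

Iteration 1:
  u = (4 - (-2)·0.0000) / (5) = 0.8000
  v = (-9 - (-1)·0.0000) / (-5) = 1.8000
Iteration 2:
  u = (4 - (-2)·1.8000) / (5) = 1.5200
  v = (-9 - (-1)·0.8000) / (-5) = 1.6400
Iteration 3:
  u = (4 - (-2)·1.6400) / (5) = 1.4560
  v = (-9 - (-1)·1.5200) / (-5) = 1.4960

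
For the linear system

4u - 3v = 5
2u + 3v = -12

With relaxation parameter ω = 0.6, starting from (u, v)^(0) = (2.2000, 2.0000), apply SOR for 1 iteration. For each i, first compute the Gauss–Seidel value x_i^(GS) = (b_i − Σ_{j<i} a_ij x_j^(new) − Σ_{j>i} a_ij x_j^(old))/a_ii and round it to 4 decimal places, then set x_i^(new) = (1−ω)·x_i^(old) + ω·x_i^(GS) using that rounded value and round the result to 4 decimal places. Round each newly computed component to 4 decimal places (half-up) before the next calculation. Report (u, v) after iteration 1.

Iteration 1:
  u: GS value = (5 - (-3)·2.0000) / (4) = 2.7500;  u ← (1−ω)·2.2000 + ω·2.7500 = 2.5300
  v: GS value = (-12 - (2)·2.5300) / (3) = -5.6867;  v ← (1−ω)·2.0000 + ω·-5.6867 = -2.6120

(2.5300, -2.6120)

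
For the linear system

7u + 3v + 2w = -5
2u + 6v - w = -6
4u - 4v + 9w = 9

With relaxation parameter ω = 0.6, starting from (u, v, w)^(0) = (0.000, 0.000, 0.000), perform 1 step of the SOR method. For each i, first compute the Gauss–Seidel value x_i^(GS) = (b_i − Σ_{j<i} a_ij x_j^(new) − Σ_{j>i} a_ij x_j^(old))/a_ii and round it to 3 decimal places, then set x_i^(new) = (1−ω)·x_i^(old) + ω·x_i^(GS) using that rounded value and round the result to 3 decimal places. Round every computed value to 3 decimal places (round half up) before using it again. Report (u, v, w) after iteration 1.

Iteration 1:
  u: GS value = (-5 - (3)·0.000 - (2)·0.000) / (7) = -0.714;  u ← (1−ω)·0.000 + ω·-0.714 = -0.428
  v: GS value = (-6 - (2)·-0.428 - (-1)·0.000) / (6) = -0.857;  v ← (1−ω)·0.000 + ω·-0.857 = -0.514
  w: GS value = (9 - (4)·-0.428 - (-4)·-0.514) / (9) = 0.962;  w ← (1−ω)·0.000 + ω·0.962 = 0.577

(-0.428, -0.514, 0.577)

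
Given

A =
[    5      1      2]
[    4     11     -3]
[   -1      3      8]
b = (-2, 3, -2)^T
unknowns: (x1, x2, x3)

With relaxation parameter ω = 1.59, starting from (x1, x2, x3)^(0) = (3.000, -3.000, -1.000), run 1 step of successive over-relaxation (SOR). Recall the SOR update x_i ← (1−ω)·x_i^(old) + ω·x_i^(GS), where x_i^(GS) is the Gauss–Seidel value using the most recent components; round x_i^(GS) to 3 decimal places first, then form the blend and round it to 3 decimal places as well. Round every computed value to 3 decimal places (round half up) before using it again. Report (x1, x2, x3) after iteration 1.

Iteration 1:
  x1: GS value = (-2 - (1)·-3.000 - (2)·-1.000) / (5) = 0.600;  x1 ← (1−ω)·3.000 + ω·0.600 = -0.816
  x2: GS value = (3 - (4)·-0.816 - (-3)·-1.000) / (11) = 0.297;  x2 ← (1−ω)·-3.000 + ω·0.297 = 2.242
  x3: GS value = (-2 - (-1)·-0.816 - (3)·2.242) / (8) = -1.193;  x3 ← (1−ω)·-1.000 + ω·-1.193 = -1.307

(-0.816, 2.242, -1.307)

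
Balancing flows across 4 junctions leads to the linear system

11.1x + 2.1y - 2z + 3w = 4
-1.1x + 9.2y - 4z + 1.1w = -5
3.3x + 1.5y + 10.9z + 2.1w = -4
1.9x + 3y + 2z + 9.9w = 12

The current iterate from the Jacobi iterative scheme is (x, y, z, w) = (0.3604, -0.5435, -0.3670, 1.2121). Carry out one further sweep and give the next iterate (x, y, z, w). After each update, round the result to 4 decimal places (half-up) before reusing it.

(0.0695, -0.8049, -0.6348, 1.3818)

One sweep:
  x = (4 - (2.1)·-0.5435 - (-2)·-0.3670 - (3)·1.2121) / (11.1) = 0.0695
  y = (-5 - (-1.1)·0.3604 - (-4)·-0.3670 - (1.1)·1.2121) / (9.2) = -0.8049
  z = (-4 - (3.3)·0.3604 - (1.5)·-0.5435 - (2.1)·1.2121) / (10.9) = -0.6348
  w = (12 - (1.9)·0.3604 - (3)·-0.5435 - (2)·-0.3670) / (9.9) = 1.3818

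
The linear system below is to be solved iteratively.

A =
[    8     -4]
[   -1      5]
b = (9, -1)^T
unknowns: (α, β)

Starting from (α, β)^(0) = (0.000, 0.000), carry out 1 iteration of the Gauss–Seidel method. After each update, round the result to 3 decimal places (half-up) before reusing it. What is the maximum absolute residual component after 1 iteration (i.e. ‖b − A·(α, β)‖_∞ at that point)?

0.100

Iteration 1:
  α = (9 - (-4)·0.000) / (8) = 1.125
  β = (-1 - (-1)·1.125) / (5) = 0.025
Residual b − A·x = (0.100, 0.000); ∞-norm = 0.100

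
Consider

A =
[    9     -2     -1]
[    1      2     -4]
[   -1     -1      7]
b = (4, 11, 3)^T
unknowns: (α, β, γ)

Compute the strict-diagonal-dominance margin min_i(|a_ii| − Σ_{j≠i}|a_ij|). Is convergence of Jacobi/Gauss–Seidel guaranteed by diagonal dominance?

-3

row 1: |9| − (2+1) = 6
row 2: |2| − (1+4) = -3
row 3: |7| − (1+1) = 5
minimum over rows = -3 → not strictly diagonally dominant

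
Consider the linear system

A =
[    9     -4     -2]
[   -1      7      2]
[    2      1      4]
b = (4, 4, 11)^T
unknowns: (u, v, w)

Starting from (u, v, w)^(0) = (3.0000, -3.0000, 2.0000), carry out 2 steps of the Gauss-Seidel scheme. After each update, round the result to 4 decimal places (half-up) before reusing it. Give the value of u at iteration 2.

Iteration 1:
  u = (4 - (-4)·-3.0000 - (-2)·2.0000) / (9) = -0.4444
  v = (4 - (-1)·-0.4444 - (2)·2.0000) / (7) = -0.0635
  w = (11 - (2)·-0.4444 - (1)·-0.0635) / (4) = 2.9881
Iteration 2:
  u = (4 - (-4)·-0.0635 - (-2)·2.9881) / (9) = 1.0802
  v = (4 - (-1)·1.0802 - (2)·2.9881) / (7) = -0.1280
  w = (11 - (2)·1.0802 - (1)·-0.1280) / (4) = 2.2419

1.0802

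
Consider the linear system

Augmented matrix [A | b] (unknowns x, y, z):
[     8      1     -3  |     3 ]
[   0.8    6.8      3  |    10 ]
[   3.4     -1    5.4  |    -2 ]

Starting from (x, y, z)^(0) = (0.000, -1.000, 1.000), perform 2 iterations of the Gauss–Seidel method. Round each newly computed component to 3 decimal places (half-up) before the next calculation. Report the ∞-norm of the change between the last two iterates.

0.897

Iteration 1:
  x = (3 - (1)·-1.000 - (-3)·1.000) / (8) = 0.875
  y = (10 - (0.8)·0.875 - (3)·1.000) / (6.8) = 0.926
  z = (-2 - (3.4)·0.875 - (-1)·0.926) / (5.4) = -0.750
Iteration 2:
  x = (3 - (1)·0.926 - (-3)·-0.750) / (8) = -0.022
  y = (10 - (0.8)·-0.022 - (3)·-0.750) / (6.8) = 1.804
  z = (-2 - (3.4)·-0.022 - (-1)·1.804) / (5.4) = -0.022
Change: (-0.897, 0.878, 0.728) → max |·| = 0.897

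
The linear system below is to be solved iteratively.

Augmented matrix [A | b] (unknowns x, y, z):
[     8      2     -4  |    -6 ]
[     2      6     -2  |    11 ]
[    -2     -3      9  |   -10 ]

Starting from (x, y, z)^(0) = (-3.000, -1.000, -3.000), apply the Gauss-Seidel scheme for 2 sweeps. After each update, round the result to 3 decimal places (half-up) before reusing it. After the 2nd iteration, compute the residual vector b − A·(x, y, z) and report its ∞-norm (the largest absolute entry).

Iteration 1:
  x = (-6 - (2)·-1.000 - (-4)·-3.000) / (8) = -2.000
  y = (11 - (2)·-2.000 - (-2)·-3.000) / (6) = 1.500
  z = (-10 - (-2)·-2.000 - (-3)·1.500) / (9) = -1.056
Iteration 2:
  x = (-6 - (2)·1.500 - (-4)·-1.056) / (8) = -1.653
  y = (11 - (2)·-1.653 - (-2)·-1.056) / (6) = 2.032
  z = (-10 - (-2)·-1.653 - (-3)·2.032) / (9) = -0.801
Residual b − A·x = (-0.044, 0.512, -0.001); ∞-norm = 0.512

0.512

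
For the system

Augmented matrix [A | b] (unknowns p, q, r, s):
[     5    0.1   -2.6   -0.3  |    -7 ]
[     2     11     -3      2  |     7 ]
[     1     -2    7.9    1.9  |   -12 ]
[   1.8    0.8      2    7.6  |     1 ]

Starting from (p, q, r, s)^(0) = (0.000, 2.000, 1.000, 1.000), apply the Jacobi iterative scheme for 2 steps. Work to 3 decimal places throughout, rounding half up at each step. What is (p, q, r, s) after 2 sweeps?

Iteration 1:
  p = (-7 - (0.1)·2.000 - (-2.6)·1.000 - (-0.3)·1.000) / (5) = -0.860
  q = (7 - (2)·0.000 - (-3)·1.000 - (2)·1.000) / (11) = 0.727
  r = (-12 - (1)·0.000 - (-2)·2.000 - (1.9)·1.000) / (7.9) = -1.253
  s = (1 - (1.8)·0.000 - (0.8)·2.000 - (2)·1.000) / (7.6) = -0.342
Iteration 2:
  p = (-7 - (0.1)·0.727 - (-2.6)·-1.253 - (-0.3)·-0.342) / (5) = -2.087
  q = (7 - (2)·-0.860 - (-3)·-1.253 - (2)·-0.342) / (11) = 0.513
  r = (-12 - (1)·-0.860 - (-2)·0.727 - (1.9)·-0.342) / (7.9) = -1.144
  s = (1 - (1.8)·-0.860 - (0.8)·0.727 - (2)·-1.253) / (7.6) = 0.588

(-2.087, 0.513, -1.144, 0.588)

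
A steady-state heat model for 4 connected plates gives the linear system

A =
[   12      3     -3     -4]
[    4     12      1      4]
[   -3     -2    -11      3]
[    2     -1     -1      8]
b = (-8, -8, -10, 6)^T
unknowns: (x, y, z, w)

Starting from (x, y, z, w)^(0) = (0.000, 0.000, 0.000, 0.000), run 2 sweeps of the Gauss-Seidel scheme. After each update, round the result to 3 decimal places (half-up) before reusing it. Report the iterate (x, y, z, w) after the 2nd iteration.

(0.073, -1.125, 1.369, 0.762)

Iteration 1:
  x = (-8 - (3)·0.000 - (-3)·0.000 - (-4)·0.000) / (12) = -0.667
  y = (-8 - (4)·-0.667 - (1)·0.000 - (4)·0.000) / (12) = -0.444
  z = (-10 - (-3)·-0.667 - (-2)·-0.444 - (3)·0.000) / (-11) = 1.172
  w = (6 - (2)·-0.667 - (-1)·-0.444 - (-1)·1.172) / (8) = 1.008
Iteration 2:
  x = (-8 - (3)·-0.444 - (-3)·1.172 - (-4)·1.008) / (12) = 0.073
  y = (-8 - (4)·0.073 - (1)·1.172 - (4)·1.008) / (12) = -1.125
  z = (-10 - (-3)·0.073 - (-2)·-1.125 - (3)·1.008) / (-11) = 1.369
  w = (6 - (2)·0.073 - (-1)·-1.125 - (-1)·1.369) / (8) = 0.762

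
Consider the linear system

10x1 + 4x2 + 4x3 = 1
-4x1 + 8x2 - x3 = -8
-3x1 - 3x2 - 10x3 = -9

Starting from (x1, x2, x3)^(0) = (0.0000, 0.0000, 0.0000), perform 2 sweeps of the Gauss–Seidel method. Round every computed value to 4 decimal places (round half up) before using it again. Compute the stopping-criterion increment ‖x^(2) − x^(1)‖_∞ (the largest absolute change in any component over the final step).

0.1034

Iteration 1:
  x1 = (1 - (4)·0.0000 - (4)·0.0000) / (10) = 0.1000
  x2 = (-8 - (-4)·0.1000 - (-1)·0.0000) / (8) = -0.9500
  x3 = (-9 - (-3)·0.1000 - (-3)·-0.9500) / (-10) = 1.1550
Iteration 2:
  x1 = (1 - (4)·-0.9500 - (4)·1.1550) / (10) = 0.0180
  x2 = (-8 - (-4)·0.0180 - (-1)·1.1550) / (8) = -0.8466
  x3 = (-9 - (-3)·0.0180 - (-3)·-0.8466) / (-10) = 1.1486
Change: (-0.0820, 0.1034, -0.0064) → max |·| = 0.1034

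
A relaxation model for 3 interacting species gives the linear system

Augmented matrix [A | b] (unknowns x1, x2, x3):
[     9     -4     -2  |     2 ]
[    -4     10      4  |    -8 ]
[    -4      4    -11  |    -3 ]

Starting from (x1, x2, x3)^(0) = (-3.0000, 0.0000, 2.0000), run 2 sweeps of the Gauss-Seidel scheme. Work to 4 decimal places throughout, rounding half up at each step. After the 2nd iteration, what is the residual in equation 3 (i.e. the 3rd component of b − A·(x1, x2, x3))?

Iteration 1:
  x1 = (2 - (-4)·0.0000 - (-2)·2.0000) / (9) = 0.6667
  x2 = (-8 - (-4)·0.6667 - (4)·2.0000) / (10) = -1.3333
  x3 = (-3 - (-4)·0.6667 - (4)·-1.3333) / (-11) = -0.4545
Iteration 2:
  x1 = (2 - (-4)·-1.3333 - (-2)·-0.4545) / (9) = -0.4714
  x2 = (-8 - (-4)·-0.4714 - (4)·-0.4545) / (10) = -0.8068
  x3 = (-3 - (-4)·-0.4714 - (4)·-0.8068) / (-11) = 0.1508
Residual b − A·x = (3.3170, -2.4208, 0.0004)

0.0004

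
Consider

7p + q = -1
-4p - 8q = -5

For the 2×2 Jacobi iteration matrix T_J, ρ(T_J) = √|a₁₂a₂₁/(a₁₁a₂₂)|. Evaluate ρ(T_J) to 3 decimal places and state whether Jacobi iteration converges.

0.267

a₁₂a₂₁/(a₁₁a₂₂) = (1)·(-4) / ((7)·(-8)) = 0.071429
ρ = √|0.071429| = √0.071429 = 0.267
ρ < 1, so Jacobi converges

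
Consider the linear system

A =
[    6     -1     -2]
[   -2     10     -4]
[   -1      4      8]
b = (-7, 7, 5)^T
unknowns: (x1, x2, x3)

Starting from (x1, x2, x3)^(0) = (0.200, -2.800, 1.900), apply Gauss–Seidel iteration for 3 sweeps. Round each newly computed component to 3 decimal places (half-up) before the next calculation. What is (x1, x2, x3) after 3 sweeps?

Iteration 1:
  x1 = (-7 - (-1)·-2.800 - (-2)·1.900) / (6) = -1.000
  x2 = (7 - (-2)·-1.000 - (-4)·1.900) / (10) = 1.260
  x3 = (5 - (-1)·-1.000 - (4)·1.260) / (8) = -0.130
Iteration 2:
  x1 = (-7 - (-1)·1.260 - (-2)·-0.130) / (6) = -1.000
  x2 = (7 - (-2)·-1.000 - (-4)·-0.130) / (10) = 0.448
  x3 = (5 - (-1)·-1.000 - (4)·0.448) / (8) = 0.276
Iteration 3:
  x1 = (-7 - (-1)·0.448 - (-2)·0.276) / (6) = -1.000
  x2 = (7 - (-2)·-1.000 - (-4)·0.276) / (10) = 0.610
  x3 = (5 - (-1)·-1.000 - (4)·0.610) / (8) = 0.195

(-1.000, 0.610, 0.195)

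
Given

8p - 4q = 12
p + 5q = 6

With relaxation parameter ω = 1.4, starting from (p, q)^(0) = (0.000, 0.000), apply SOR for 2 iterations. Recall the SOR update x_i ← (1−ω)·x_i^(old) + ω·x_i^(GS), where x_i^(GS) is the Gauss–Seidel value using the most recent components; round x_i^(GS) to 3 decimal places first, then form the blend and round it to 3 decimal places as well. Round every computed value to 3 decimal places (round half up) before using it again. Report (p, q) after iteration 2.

(2.024, 0.676)

Iteration 1:
  p: GS value = (12 - (-4)·0.000) / (8) = 1.500;  p ← (1−ω)·0.000 + ω·1.500 = 2.100
  q: GS value = (6 - (1)·2.100) / (5) = 0.780;  q ← (1−ω)·0.000 + ω·0.780 = 1.092
Iteration 2:
  p: GS value = (12 - (-4)·1.092) / (8) = 2.046;  p ← (1−ω)·2.100 + ω·2.046 = 2.024
  q: GS value = (6 - (1)·2.024) / (5) = 0.795;  q ← (1−ω)·1.092 + ω·0.795 = 0.676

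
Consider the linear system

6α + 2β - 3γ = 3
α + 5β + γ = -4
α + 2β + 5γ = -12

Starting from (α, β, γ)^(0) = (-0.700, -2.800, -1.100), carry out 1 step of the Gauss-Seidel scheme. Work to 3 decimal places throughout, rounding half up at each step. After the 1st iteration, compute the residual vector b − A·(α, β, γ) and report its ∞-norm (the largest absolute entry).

Iteration 1:
  α = (3 - (2)·-2.800 - (-3)·-1.100) / (6) = 0.883
  β = (-4 - (1)·0.883 - (1)·-1.100) / (5) = -0.757
  γ = (-12 - (1)·0.883 - (2)·-0.757) / (5) = -2.274
Residual b − A·x = (-7.606, 1.176, 0.001); ∞-norm = 7.606

7.606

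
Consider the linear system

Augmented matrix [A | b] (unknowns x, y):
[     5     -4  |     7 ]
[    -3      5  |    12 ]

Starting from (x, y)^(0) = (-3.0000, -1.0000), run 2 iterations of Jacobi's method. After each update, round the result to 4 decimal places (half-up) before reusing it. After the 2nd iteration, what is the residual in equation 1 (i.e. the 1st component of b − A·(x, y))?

8.6400

Iteration 1:
  x = (7 - (-4)·-1.0000) / (5) = 0.6000
  y = (12 - (-3)·-3.0000) / (5) = 0.6000
Iteration 2:
  x = (7 - (-4)·0.6000) / (5) = 1.8800
  y = (12 - (-3)·0.6000) / (5) = 2.7600
Residual b − A·x = (8.6400, 3.8400)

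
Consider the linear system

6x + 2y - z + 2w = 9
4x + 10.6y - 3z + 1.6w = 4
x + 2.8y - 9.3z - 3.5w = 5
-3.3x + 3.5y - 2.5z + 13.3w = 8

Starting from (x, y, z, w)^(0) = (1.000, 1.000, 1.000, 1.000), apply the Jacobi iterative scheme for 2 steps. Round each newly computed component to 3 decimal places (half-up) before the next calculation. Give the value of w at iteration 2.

0.720

Iteration 1:
  x = (9 - (2)·1.000 - (-1)·1.000 - (2)·1.000) / (6) = 1.000
  y = (4 - (4)·1.000 - (-3)·1.000 - (1.6)·1.000) / (10.6) = 0.132
  z = (5 - (1)·1.000 - (2.8)·1.000 - (-3.5)·1.000) / (-9.3) = -0.505
  w = (8 - (-3.3)·1.000 - (3.5)·1.000 - (-2.5)·1.000) / (13.3) = 0.774
Iteration 2:
  x = (9 - (2)·0.132 - (-1)·-0.505 - (2)·0.774) / (6) = 1.114
  y = (4 - (4)·1.000 - (-3)·-0.505 - (1.6)·0.774) / (10.6) = -0.260
  z = (5 - (1)·1.000 - (2.8)·0.132 - (-3.5)·0.774) / (-9.3) = -0.682
  w = (8 - (-3.3)·1.000 - (3.5)·0.132 - (-2.5)·-0.505) / (13.3) = 0.720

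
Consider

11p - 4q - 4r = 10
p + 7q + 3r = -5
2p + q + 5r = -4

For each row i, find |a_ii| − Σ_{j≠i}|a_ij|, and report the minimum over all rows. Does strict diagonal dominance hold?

row 1: |11| − (4+4) = 3
row 2: |7| − (1+3) = 3
row 3: |5| − (2+1) = 2
minimum over rows = 2 → strictly diagonally dominant (convergence guaranteed)

2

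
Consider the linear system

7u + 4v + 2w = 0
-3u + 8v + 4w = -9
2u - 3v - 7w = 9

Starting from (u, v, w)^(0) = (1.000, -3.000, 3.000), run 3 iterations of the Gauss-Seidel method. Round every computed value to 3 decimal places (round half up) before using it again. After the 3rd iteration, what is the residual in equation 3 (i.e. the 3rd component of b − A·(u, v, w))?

Iteration 1:
  u = (0 - (4)·-3.000 - (2)·3.000) / (7) = 0.857
  v = (-9 - (-3)·0.857 - (4)·3.000) / (8) = -2.304
  w = (9 - (2)·0.857 - (-3)·-2.304) / (-7) = -0.053
Iteration 2:
  u = (0 - (4)·-2.304 - (2)·-0.053) / (7) = 1.332
  v = (-9 - (-3)·1.332 - (4)·-0.053) / (8) = -0.599
  w = (9 - (2)·1.332 - (-3)·-0.599) / (-7) = -0.648
Iteration 3:
  u = (0 - (4)·-0.599 - (2)·-0.648) / (7) = 0.527
  v = (-9 - (-3)·0.527 - (4)·-0.648) / (8) = -0.603
  w = (9 - (2)·0.527 - (-3)·-0.603) / (-7) = -0.877
Residual b − A·x = (0.477, 0.913, -0.002)

-0.002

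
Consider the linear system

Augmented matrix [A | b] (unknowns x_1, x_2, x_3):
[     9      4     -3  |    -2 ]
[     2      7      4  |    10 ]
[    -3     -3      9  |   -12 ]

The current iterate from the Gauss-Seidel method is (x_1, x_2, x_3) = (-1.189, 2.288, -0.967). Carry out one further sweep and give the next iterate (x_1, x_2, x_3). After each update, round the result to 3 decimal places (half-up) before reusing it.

One sweep:
  x_1 = (-2 - (4)·2.288 - (-3)·-0.967) / (9) = -1.561
  x_2 = (10 - (2)·-1.561 - (4)·-0.967) / (7) = 2.427
  x_3 = (-12 - (-3)·-1.561 - (-3)·2.427) / (9) = -1.045

(-1.561, 2.427, -1.045)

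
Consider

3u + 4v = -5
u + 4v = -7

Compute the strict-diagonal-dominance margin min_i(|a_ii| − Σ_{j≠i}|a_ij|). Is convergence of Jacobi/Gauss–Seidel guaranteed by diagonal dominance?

-1

row 1: |3| − (4) = -1
row 2: |4| − (1) = 3
minimum over rows = -1 → not strictly diagonally dominant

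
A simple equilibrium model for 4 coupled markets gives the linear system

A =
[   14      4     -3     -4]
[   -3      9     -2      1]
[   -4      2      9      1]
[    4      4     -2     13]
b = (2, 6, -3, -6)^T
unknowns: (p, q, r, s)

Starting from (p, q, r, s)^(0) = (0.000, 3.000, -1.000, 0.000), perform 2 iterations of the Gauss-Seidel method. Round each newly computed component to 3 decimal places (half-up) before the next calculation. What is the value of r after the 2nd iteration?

-0.473

Iteration 1:
  p = (2 - (4)·3.000 - (-3)·-1.000 - (-4)·0.000) / (14) = -0.929
  q = (6 - (-3)·-0.929 - (-2)·-1.000 - (1)·0.000) / (9) = 0.135
  r = (-3 - (-4)·-0.929 - (2)·0.135 - (1)·0.000) / (9) = -0.776
  s = (-6 - (4)·-0.929 - (4)·0.135 - (-2)·-0.776) / (13) = -0.337
Iteration 2:
  p = (2 - (4)·0.135 - (-3)·-0.776 - (-4)·-0.337) / (14) = -0.158
  q = (6 - (-3)·-0.158 - (-2)·-0.776 - (1)·-0.337) / (9) = 0.479
  r = (-3 - (-4)·-0.158 - (2)·0.479 - (1)·-0.337) / (9) = -0.473
  s = (-6 - (4)·-0.158 - (4)·0.479 - (-2)·-0.473) / (13) = -0.633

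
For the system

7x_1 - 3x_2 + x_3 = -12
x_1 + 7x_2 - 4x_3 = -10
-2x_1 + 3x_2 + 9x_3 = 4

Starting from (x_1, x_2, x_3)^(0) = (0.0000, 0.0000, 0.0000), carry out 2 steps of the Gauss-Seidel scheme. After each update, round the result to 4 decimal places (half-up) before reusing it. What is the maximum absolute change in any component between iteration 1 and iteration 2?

Iteration 1:
  x_1 = (-12 - (-3)·0.0000 - (1)·0.0000) / (7) = -1.7143
  x_2 = (-10 - (1)·-1.7143 - (-4)·0.0000) / (7) = -1.1837
  x_3 = (4 - (-2)·-1.7143 - (3)·-1.1837) / (9) = 0.4581
Iteration 2:
  x_1 = (-12 - (-3)·-1.1837 - (1)·0.4581) / (7) = -2.2870
  x_2 = (-10 - (1)·-2.2870 - (-4)·0.4581) / (7) = -0.8401
  x_3 = (4 - (-2)·-2.2870 - (3)·-0.8401) / (9) = 0.2163
Change: (-0.5727, 0.3436, -0.2418) → max |·| = 0.5727

0.5727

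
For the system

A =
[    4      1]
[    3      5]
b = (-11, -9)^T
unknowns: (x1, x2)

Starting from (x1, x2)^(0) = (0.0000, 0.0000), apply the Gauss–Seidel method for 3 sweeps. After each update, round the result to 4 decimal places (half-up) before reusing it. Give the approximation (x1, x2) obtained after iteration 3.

Iteration 1:
  x1 = (-11 - (1)·0.0000) / (4) = -2.7500
  x2 = (-9 - (3)·-2.7500) / (5) = -0.1500
Iteration 2:
  x1 = (-11 - (1)·-0.1500) / (4) = -2.7125
  x2 = (-9 - (3)·-2.7125) / (5) = -0.1725
Iteration 3:
  x1 = (-11 - (1)·-0.1725) / (4) = -2.7069
  x2 = (-9 - (3)·-2.7069) / (5) = -0.1759

(-2.7069, -0.1759)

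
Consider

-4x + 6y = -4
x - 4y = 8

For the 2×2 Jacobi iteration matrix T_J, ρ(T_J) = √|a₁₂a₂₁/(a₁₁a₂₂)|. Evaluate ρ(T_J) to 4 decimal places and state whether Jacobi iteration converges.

0.6124

a₁₂a₂₁/(a₁₁a₂₂) = (6)·(1) / ((-4)·(-4)) = 0.375000
ρ = √|0.375000| = √0.375000 = 0.6124
ρ < 1, so Jacobi converges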